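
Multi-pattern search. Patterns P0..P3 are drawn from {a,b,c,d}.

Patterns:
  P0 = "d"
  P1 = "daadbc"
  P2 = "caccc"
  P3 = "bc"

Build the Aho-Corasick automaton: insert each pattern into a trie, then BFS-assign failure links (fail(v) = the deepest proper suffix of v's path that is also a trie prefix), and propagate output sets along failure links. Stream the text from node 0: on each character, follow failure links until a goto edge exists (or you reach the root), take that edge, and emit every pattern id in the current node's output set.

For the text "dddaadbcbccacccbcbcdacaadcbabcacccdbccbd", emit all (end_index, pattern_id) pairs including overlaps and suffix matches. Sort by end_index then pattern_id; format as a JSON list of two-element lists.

Build:
Trie nodes:
  n0 'ε': b→12 c→7 d→1
  n1 'd': a→2  [P0 ends]
  n2 'da': a→3
  n3 'daa': d→4
  n4 'daad': b→5
  n5 'daadb': c→6
  n6 'daadbc': ·  [P1 ends]
  n7 'c': a→8
  n8 'ca': c→9
  n9 'cac': c→10
  n10 'cacc': c→11
  n11 'caccc': ·  [P2 ends]
  n12 'b': c→13
  n13 'bc': ·  [P3 ends]

Failure links (BFS by depth):
  n1('d'): parent n0 fail=0; on 'd' 0 → fail=0;  out {0}∪∅={0}
  n7('c'): parent n0 fail=0; on 'c' 0 → fail=0;  out ∅∪∅=∅
  n12('b'): parent n0 fail=0; on 'b' 0 → fail=0;  out ∅∪∅=∅
  n2('da'): parent n1 fail=0; on 'a' 0 → fail=0;  out ∅∪∅=∅
  n8('ca'): parent n7 fail=0; on 'a' 0 → fail=0;  out ∅∪∅=∅
  n13('bc'): parent n12 fail=0; on 'c' 0 → fail=7;  out {3}∪∅={3}
  n3('daa'): parent n2 fail=0; on 'a' 0 → fail=0;  out ∅∪∅=∅
  n9('cac'): parent n8 fail=0; on 'c' 0 → fail=7;  out ∅∪∅=∅
  n4('daad'): parent n3 fail=0; on 'd' 0 → fail=1;  out ∅∪{0}={0}
  n10('cacc'): parent n9 fail=7; on 'c' 7→0 → fail=7;  out ∅∪∅=∅
  n5('daadb'): parent n4 fail=1; on 'b' 1→0 → fail=12;  out ∅∪∅=∅
  n11('caccc'): parent n10 fail=7; on 'c' 7→0 → fail=7;  out {2}∪∅={2}
  n6('daadbc'): parent n5 fail=12; on 'c' 12 → fail=13;  out {1}∪{3}={1,3}

Scan:
pos 0 'd': at 1  ** P0@[0:0]
pos 1 'd': at 1 ·f  ** P0@[1:1]
pos 2 'd': at 1 ·f  ** P0@[2:2]
pos 3 'a': at 2
pos 4 'a': at 3
pos 5 'd': at 4  ** P0@[5:5]
pos 6 'b': at 5
pos 7 'c': at 6  ** P1@[2:7],P3@[6:7]
pos 8 'b': at 12 ·f
pos 9 'c': at 13  ** P3@[8:9]
pos 10 'c': at 7 ·f
pos 11 'a': at 8
pos 12 'c': at 9
pos 13 'c': at 10
pos 14 'c': at 11  ** P2@[10:14]
pos 15 'b': at 12 ·f
pos 16 'c': at 13  ** P3@[15:16]
pos 17 'b': at 12 ·f
pos 18 'c': at 13  ** P3@[17:18]
pos 19 'd': at 1 ·f  ** P0@[19:19]
pos 20 'a': at 2
pos 21 'c': at 7 ·f
pos 22 'a': at 8
pos 23 'a': at 0 ·f
pos 24 'd': at 1  ** P0@[24:24]
pos 25 'c': at 7 ·f
pos 26 'b': at 12 ·f
pos 27 'a': at 0 ·f
pos 28 'b': at 12
pos 29 'c': at 13  ** P3@[28:29]
pos 30 'a': at 8 ·f
pos 31 'c': at 9
pos 32 'c': at 10
pos 33 'c': at 11  ** P2@[29:33]
pos 34 'd': at 1 ·f  ** P0@[34:34]
pos 35 'b': at 12 ·f
pos 36 'c': at 13  ** P3@[35:36]
pos 37 'c': at 7 ·f
pos 38 'b': at 12 ·f
pos 39 'd': at 1 ·f  ** P0@[39:39]

Result: [[0,0],[1,0],[2,0],[5,0],[7,1],[7,3],[9,3],[14,2],[16,3],[18,3],[19,0],[24,0],[29,3],[33,2],[34,0],[36,3],[39,0]]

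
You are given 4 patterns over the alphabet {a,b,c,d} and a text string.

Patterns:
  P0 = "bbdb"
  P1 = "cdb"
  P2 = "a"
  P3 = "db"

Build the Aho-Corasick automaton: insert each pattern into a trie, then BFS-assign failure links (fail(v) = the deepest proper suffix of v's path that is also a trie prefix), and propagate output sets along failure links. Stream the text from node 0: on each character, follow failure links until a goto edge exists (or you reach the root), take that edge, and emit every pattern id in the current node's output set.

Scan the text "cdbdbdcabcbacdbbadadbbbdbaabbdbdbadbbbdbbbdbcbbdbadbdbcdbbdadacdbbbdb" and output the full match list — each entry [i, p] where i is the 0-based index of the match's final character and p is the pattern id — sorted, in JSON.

Construct AC machine:
Trie (insert patterns):
  0='ε' goto a→8 b→1 c→5 d→9
  1='b' goto b→2
  2='bb' goto d→3
  3='bbd' goto b→4
  4='bbdb' goto ·  [P0 ends]
  5='c' goto d→6
  6='cd' goto b→7
  7='cdb' goto ·  [P1 ends]
  8='a' goto ·  [P2 ends]
  9='d' goto b→10
  10='db' goto ·  [P3 ends]

Failure links (BFS by depth):
  fail(1) 'b': from fail(0)=0 chase 'b': 0 ⇒ 0;  out=∅∪out(0)=∅
  fail(5) 'c': from fail(0)=0 chase 'c': 0 ⇒ 0;  out=∅∪out(0)=∅
  fail(8) 'a': from fail(0)=0 chase 'a': 0 ⇒ 0;  out={2}∪out(0)={2}
  fail(9) 'd': from fail(0)=0 chase 'd': 0 ⇒ 0;  out=∅∪out(0)=∅
  fail(2) 'bb': from fail(1)=0 chase 'b': 0 ⇒ 1;  out=∅∪out(1)=∅
  fail(6) 'cd': from fail(5)=0 chase 'd': 0 ⇒ 9;  out=∅∪out(9)=∅
  fail(10) 'db': from fail(9)=0 chase 'b': 0 ⇒ 1;  out={3}∪out(1)={3}
  fail(3) 'bbd': from fail(2)=1 chase 'd': 1→0 ⇒ 9;  out=∅∪out(9)=∅
  fail(7) 'cdb': from fail(6)=9 chase 'b': 9 ⇒ 10;  out={1}∪out(10)={1,3}
  fail(4) 'bbdb': from fail(3)=9 chase 'b': 9 ⇒ 10;  out={0}∪out(10)={0,3}

Text stream:
i=0 'c': node 0→5
i=1 'd': node 5→6
i=2 'b': node 6→7  emit P1@[0:2],P3@[1:2]
i=3 'd': node 7→9 (via fail)
i=4 'b': node 9→10  emit P3@[3:4]
i=5 'd': node 10→9 (via fail)
i=6 'c': node 9→5 (via fail)
i=7 'a': node 5→8 (via fail)  emit P2@[7:7]
i=8 'b': node 8→1 (via fail)
i=9 'c': node 1→5 (via fail)
i=10 'b': node 5→1 (via fail)
i=11 'a': node 1→8 (via fail)  emit P2@[11:11]
i=12 'c': node 8→5 (via fail)
i=13 'd': node 5→6
i=14 'b': node 6→7  emit P1@[12:14],P3@[13:14]
i=15 'b': node 7→2 (via fail)
i=16 'a': node 2→8 (via fail)  emit P2@[16:16]
i=17 'd': node 8→9 (via fail)
i=18 'a': node 9→8 (via fail)  emit P2@[18:18]
i=19 'd': node 8→9 (via fail)
i=20 'b': node 9→10  emit P3@[19:20]
i=21 'b': node 10→2 (via fail)
i=22 'b': node 2→2 (via fail)
i=23 'd': node 2→3
i=24 'b': node 3→4  emit P0@[21:24],P3@[23:24]
i=25 'a': node 4→8 (via fail)  emit P2@[25:25]
i=26 'a': node 8→8 (via fail)  emit P2@[26:26]
i=27 'b': node 8→1 (via fail)
i=28 'b': node 1→2
i=29 'd': node 2→3
i=30 'b': node 3→4  emit P0@[27:30],P3@[29:30]
i=31 'd': node 4→9 (via fail)
i=32 'b': node 9→10  emit P3@[31:32]
i=33 'a': node 10→8 (via fail)  emit P2@[33:33]
i=34 'd': node 8→9 (via fail)
i=35 'b': node 9→10  emit P3@[34:35]
i=36 'b': node 10→2 (via fail)
i=37 'b': node 2→2 (via fail)
i=38 'd': node 2→3
i=39 'b': node 3→4  emit P0@[36:39],P3@[38:39]
i=40 'b': node 4→2 (via fail)
i=41 'b': node 2→2 (via fail)
i=42 'd': node 2→3
i=43 'b': node 3→4  emit P0@[40:43],P3@[42:43]
i=44 'c': node 4→5 (via fail)
i=45 'b': node 5→1 (via fail)
i=46 'b': node 1→2
i=47 'd': node 2→3
i=48 'b': node 3→4  emit P0@[45:48],P3@[47:48]
i=49 'a': node 4→8 (via fail)  emit P2@[49:49]
i=50 'd': node 8→9 (via fail)
i=51 'b': node 9→10  emit P3@[50:51]
i=52 'd': node 10→9 (via fail)
i=53 'b': node 9→10  emit P3@[52:53]
i=54 'c': node 10→5 (via fail)
i=55 'd': node 5→6
i=56 'b': node 6→7  emit P1@[54:56],P3@[55:56]
i=57 'b': node 7→2 (via fail)
i=58 'd': node 2→3
i=59 'a': node 3→8 (via fail)  emit P2@[59:59]
i=60 'd': node 8→9 (via fail)
i=61 'a': node 9→8 (via fail)  emit P2@[61:61]
i=62 'c': node 8→5 (via fail)
i=63 'd': node 5→6
i=64 'b': node 6→7  emit P1@[62:64],P3@[63:64]
i=65 'b': node 7→2 (via fail)
i=66 'b': node 2→2 (via fail)
i=67 'd': node 2→3
i=68 'b': node 3→4  emit P0@[65:68],P3@[67:68]

Result: [[2,1],[2,3],[4,3],[7,2],[11,2],[14,1],[14,3],[16,2],[18,2],[20,3],[24,0],[24,3],[25,2],[26,2],[30,0],[30,3],[32,3],[33,2],[35,3],[39,0],[39,3],[43,0],[43,3],[48,0],[48,3],[49,2],[51,3],[53,3],[56,1],[56,3],[59,2],[61,2],[64,1],[64,3],[68,0],[68,3]]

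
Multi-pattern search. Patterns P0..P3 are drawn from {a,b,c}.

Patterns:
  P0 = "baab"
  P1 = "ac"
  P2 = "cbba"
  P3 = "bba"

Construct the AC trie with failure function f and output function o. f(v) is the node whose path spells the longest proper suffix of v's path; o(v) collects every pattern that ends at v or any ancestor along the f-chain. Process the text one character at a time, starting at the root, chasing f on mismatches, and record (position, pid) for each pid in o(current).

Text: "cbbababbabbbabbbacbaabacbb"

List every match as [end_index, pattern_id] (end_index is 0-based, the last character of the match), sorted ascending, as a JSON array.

Build:
Trie nodes:
  0='ε' goto a→5 b→1 c→7
  1='b' goto a→2 b→11
  2='ba' goto a→3
  3='baa' goto b→4
  4='baab' goto ·  ←P0
  5='a' goto c→6
  6='ac' goto ·  ←P1
  7='c' goto b→8
  8='cb' goto b→9
  9='cbb' goto a→10
  10='cbba' goto ·  ←P2
  11='bb' goto a→12
  12='bba' goto ·  ←P3

BFS fail/out derivation:
  fail(1) 'b': from fail(0)=0 chase 'b': 0 ⇒ 0;  out=∅∪out(0)=∅
  fail(5) 'a': from fail(0)=0 chase 'a': 0 ⇒ 0;  out=∅∪out(0)=∅
  fail(7) 'c': from fail(0)=0 chase 'c': 0 ⇒ 0;  out=∅∪out(0)=∅
  fail(2) 'ba': from fail(1)=0 chase 'a': 0 ⇒ 5;  out=∅∪out(5)=∅
  fail(6) 'ac': from fail(5)=0 chase 'c': 0 ⇒ 7;  out={1}∪out(7)={1}
  fail(8) 'cb': from fail(7)=0 chase 'b': 0 ⇒ 1;  out=∅∪out(1)=∅
  fail(11) 'bb': from fail(1)=0 chase 'b': 0 ⇒ 1;  out=∅∪out(1)=∅
  fail(3) 'baa': from fail(2)=5 chase 'a': 5→0 ⇒ 5;  out=∅∪out(5)=∅
  fail(9) 'cbb': from fail(8)=1 chase 'b': 1 ⇒ 11;  out=∅∪out(11)=∅
  fail(12) 'bba': from fail(11)=1 chase 'a': 1 ⇒ 2;  out={3}∪out(2)={3}
  fail(4) 'baab': from fail(3)=5 chase 'b': 5→0 ⇒ 1;  out={0}∪out(1)={0}
  fail(10) 'cbba': from fail(9)=11 chase 'a': 11 ⇒ 12;  out={2}∪out(12)={2,3}

Run:
pos 0 'c': at 7
pos 1 'b': at 8
pos 2 'b': at 9
pos 3 'a': at 10  emit P2@[0:3],P3@[1:3]
pos 4 'b': at 1 ·f
pos 5 'a': at 2
pos 6 'b': at 1 ·f
pos 7 'b': at 11
pos 8 'a': at 12  emit P3@[6:8]
pos 9 'b': at 1 ·f
pos 10 'b': at 11
pos 11 'b': at 11 ·f
pos 12 'a': at 12  emit P3@[10:12]
pos 13 'b': at 1 ·f
pos 14 'b': at 11
pos 15 'b': at 11 ·f
pos 16 'a': at 12  emit P3@[14:16]
pos 17 'c': at 6 ·f  emit P1@[16:17]
pos 18 'b': at 8 ·f
pos 19 'a': at 2 ·f
pos 20 'a': at 3
pos 21 'b': at 4  emit P0@[18:21]
pos 22 'a': at 2 ·f
pos 23 'c': at 6 ·f  emit P1@[22:23]
pos 24 'b': at 8 ·f
pos 25 'b': at 9

Matches: [[3,2],[3,3],[8,3],[12,3],[16,3],[17,1],[21,0],[23,1]]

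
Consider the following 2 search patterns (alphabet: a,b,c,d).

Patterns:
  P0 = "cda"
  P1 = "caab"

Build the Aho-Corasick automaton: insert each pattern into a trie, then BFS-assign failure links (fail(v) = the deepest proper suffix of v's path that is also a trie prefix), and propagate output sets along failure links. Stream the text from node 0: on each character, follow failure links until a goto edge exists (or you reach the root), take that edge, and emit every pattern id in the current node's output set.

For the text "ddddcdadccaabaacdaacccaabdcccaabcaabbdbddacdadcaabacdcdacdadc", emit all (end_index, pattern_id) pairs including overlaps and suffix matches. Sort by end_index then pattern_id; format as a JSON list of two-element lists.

Build automaton:
Trie nodes:
  n0 'ε': c→1
  n1 'c': a→4 d→2
  n2 'cd': a→3
  n3 'cda': ·  ←P0
  n4 'ca': a→5
  n5 'caa': b→6
  n6 'caab': ·  ←P1

Failure links (BFS by depth):
  fail(1) 'c': from fail(0)=0 chase 'c': 0 ⇒ 0;  out=∅∪out(0)=∅
  fail(2) 'cd': from fail(1)=0 chase 'd': 0 ⇒ 0;  out=∅∪out(0)=∅
  fail(4) 'ca': from fail(1)=0 chase 'a': 0 ⇒ 0;  out=∅∪out(0)=∅
  fail(3) 'cda': from fail(2)=0 chase 'a': 0 ⇒ 0;  out={0}∪out(0)={0}
  fail(5) 'caa': from fail(4)=0 chase 'a': 0 ⇒ 0;  out=∅∪out(0)=∅
  fail(6) 'caab': from fail(5)=0 chase 'b': 0 ⇒ 0;  out={1}∪out(0)={1}

Text stream:
[0] read 'd'  n0⇒n0
[1] read 'd'  n0⇒n0
[2] read 'd'  n0⇒n0
[3] read 'd'  n0⇒n0
[4] read 'c'  n0⇒n1
[5] read 'd'  n1⇒n2
[6] read 'a'  n2⇒n3  ** P0@[4:6]
[7] read 'd'  n3⇒n0 (fail-walked)
[8] read 'c'  n0⇒n1
[9] read 'c'  n1⇒n1 (fail-walked)
[10] read 'a'  n1⇒n4
[11] read 'a'  n4⇒n5
[12] read 'b'  n5⇒n6  ** P1@[9:12]
[13] read 'a'  n6⇒n0 (fail-walked)
[14] read 'a'  n0⇒n0
[15] read 'c'  n0⇒n1
[16] read 'd'  n1⇒n2
[17] read 'a'  n2⇒n3  ** P0@[15:17]
[18] read 'a'  n3⇒n0 (fail-walked)
[19] read 'c'  n0⇒n1
[20] read 'c'  n1⇒n1 (fail-walked)
[21] read 'c'  n1⇒n1 (fail-walked)
[22] read 'a'  n1⇒n4
[23] read 'a'  n4⇒n5
[24] read 'b'  n5⇒n6  ** P1@[21:24]
[25] read 'd'  n6⇒n0 (fail-walked)
[26] read 'c'  n0⇒n1
[27] read 'c'  n1⇒n1 (fail-walked)
[28] read 'c'  n1⇒n1 (fail-walked)
[29] read 'a'  n1⇒n4
[30] read 'a'  n4⇒n5
[31] read 'b'  n5⇒n6  ** P1@[28:31]
[32] read 'c'  n6⇒n1 (fail-walked)
[33] read 'a'  n1⇒n4
[34] read 'a'  n4⇒n5
[35] read 'b'  n5⇒n6  ** P1@[32:35]
[36] read 'b'  n6⇒n0 (fail-walked)
[37] read 'd'  n0⇒n0
[38] read 'b'  n0⇒n0
[39] read 'd'  n0⇒n0
[40] read 'd'  n0⇒n0
[41] read 'a'  n0⇒n0
[42] read 'c'  n0⇒n1
[43] read 'd'  n1⇒n2
[44] read 'a'  n2⇒n3  ** P0@[42:44]
[45] read 'd'  n3⇒n0 (fail-walked)
[46] read 'c'  n0⇒n1
[47] read 'a'  n1⇒n4
[48] read 'a'  n4⇒n5
[49] read 'b'  n5⇒n6  ** P1@[46:49]
[50] read 'a'  n6⇒n0 (fail-walked)
[51] read 'c'  n0⇒n1
[52] read 'd'  n1⇒n2
[53] read 'c'  n2⇒n1 (fail-walked)
[54] read 'd'  n1⇒n2
[55] read 'a'  n2⇒n3  ** P0@[53:55]
[56] read 'c'  n3⇒n1 (fail-walked)
[57] read 'd'  n1⇒n2
[58] read 'a'  n2⇒n3  ** P0@[56:58]
[59] read 'd'  n3⇒n0 (fail-walked)
[60] read 'c'  n0⇒n1

Matches: [[6,0],[12,1],[17,0],[24,1],[31,1],[35,1],[44,0],[49,1],[55,0],[58,0]]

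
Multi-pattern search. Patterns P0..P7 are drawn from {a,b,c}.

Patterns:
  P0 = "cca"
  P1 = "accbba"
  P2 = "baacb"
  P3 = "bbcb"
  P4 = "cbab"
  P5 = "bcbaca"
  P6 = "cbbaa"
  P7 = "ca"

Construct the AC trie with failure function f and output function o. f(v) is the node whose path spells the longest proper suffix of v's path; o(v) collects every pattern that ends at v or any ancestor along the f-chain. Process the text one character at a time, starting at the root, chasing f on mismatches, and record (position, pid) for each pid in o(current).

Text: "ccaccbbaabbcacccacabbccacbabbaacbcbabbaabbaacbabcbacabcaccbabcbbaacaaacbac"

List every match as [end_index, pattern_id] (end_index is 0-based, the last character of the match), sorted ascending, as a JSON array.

Build:
Trie (insert patterns):
  n0 'ε': a→4 b→10 c→1
  n1 'c': a→29 b→18 c→2
  n2 'cc': a→3
  n3 'cca': ·  ←P0
  n4 'a': c→5
  n5 'ac': c→6
  n6 'acc': b→7
  n7 'accb': b→8
  n8 'accbb': a→9
  n9 'accbba': ·  ←P1
  n10 'b': a→11 b→15 c→21
  n11 'ba': a→12
  n12 'baa': c→13
  n13 'baac': b→14
  n14 'baacb': ·  ←P2
  n15 'bb': c→16
  n16 'bbc': b→17
  n17 'bbcb': ·  ←P3
  n18 'cb': a→19 b→26
  n19 'cba': b→20
  n20 'cbab': ·  ←P4
  n21 'bc': b→22
  n22 'bcb': a→23
  n23 'bcba': c→24
  n24 'bcbac': a→25
  n25 'bcbaca': ·  ←P5
  n26 'cbb': a→27
  n27 'cbba': a→28
  n28 'cbbaa': ·  ←P6
  n29 'ca': ·  ←P7

Failure links (BFS by depth):
  fail(1) 'c': from fail(0)=0 chase 'c': 0 ⇒ 0;  out=∅∪out(0)=∅
  fail(4) 'a': from fail(0)=0 chase 'a': 0 ⇒ 0;  out=∅∪out(0)=∅
  fail(10) 'b': from fail(0)=0 chase 'b': 0 ⇒ 0;  out=∅∪out(0)=∅
  fail(2) 'cc': from fail(1)=0 chase 'c': 0 ⇒ 1;  out=∅∪out(1)=∅
  fail(5) 'ac': from fail(4)=0 chase 'c': 0 ⇒ 1;  out=∅∪out(1)=∅
  fail(11) 'ba': from fail(10)=0 chase 'a': 0 ⇒ 4;  out=∅∪out(4)=∅
  fail(15) 'bb': from fail(10)=0 chase 'b': 0 ⇒ 10;  out=∅∪out(10)=∅
  fail(18) 'cb': from fail(1)=0 chase 'b': 0 ⇒ 10;  out=∅∪out(10)=∅
  fail(21) 'bc': from fail(10)=0 chase 'c': 0 ⇒ 1;  out=∅∪out(1)=∅
  fail(29) 'ca': from fail(1)=0 chase 'a': 0 ⇒ 4;  out={7}∪out(4)={7}
  fail(3) 'cca': from fail(2)=1 chase 'a': 1 ⇒ 29;  out={0}∪out(29)={0,7}
  fail(6) 'acc': from fail(5)=1 chase 'c': 1 ⇒ 2;  out=∅∪out(2)=∅
  fail(12) 'baa': from fail(11)=4 chase 'a': 4→0 ⇒ 4;  out=∅∪out(4)=∅
  fail(16) 'bbc': from fail(15)=10 chase 'c': 10 ⇒ 21;  out=∅∪out(21)=∅
  fail(19) 'cba': from fail(18)=10 chase 'a': 10 ⇒ 11;  out=∅∪out(11)=∅
  fail(22) 'bcb': from fail(21)=1 chase 'b': 1 ⇒ 18;  out=∅∪out(18)=∅
  fail(26) 'cbb': from fail(18)=10 chase 'b': 10 ⇒ 15;  out=∅∪out(15)=∅
  fail(7) 'accb': from fail(6)=2 chase 'b': 2→1 ⇒ 18;  out=∅∪out(18)=∅
  fail(13) 'baac': from fail(12)=4 chase 'c': 4 ⇒ 5;  out=∅∪out(5)=∅
  fail(17) 'bbcb': from fail(16)=21 chase 'b': 21 ⇒ 22;  out={3}∪out(22)={3}
  fail(20) 'cbab': from fail(19)=11 chase 'b': 11→4→0 ⇒ 10;  out={4}∪out(10)={4}
  fail(23) 'bcba': from fail(22)=18 chase 'a': 18 ⇒ 19;  out=∅∪out(19)=∅
  fail(27) 'cbba': from fail(26)=15 chase 'a': 15→10 ⇒ 11;  out=∅∪out(11)=∅
  fail(8) 'accbb': from fail(7)=18 chase 'b': 18 ⇒ 26;  out=∅∪out(26)=∅
  fail(14) 'baacb': from fail(13)=5 chase 'b': 5→1 ⇒ 18;  out={2}∪out(18)={2}
  fail(24) 'bcbac': from fail(23)=19 chase 'c': 19→11→4 ⇒ 5;  out=∅∪out(5)=∅
  fail(28) 'cbbaa': from fail(27)=11 chase 'a': 11 ⇒ 12;  out={6}∪out(12)={6}
  fail(9) 'accbba': from fail(8)=26 chase 'a': 26 ⇒ 27;  out={1}∪out(27)={1}
  fail(25) 'bcbaca': from fail(24)=5 chase 'a': 5→1 ⇒ 29;  out={5}∪out(29)={5,7}

Text stream:
[0] read 'c'  n0⇒n1
[1] read 'c'  n1⇒n2
[2] read 'a'  n2⇒n3  emit P0@[0:2],P7@[1:2]
[3] read 'c'  n3⇒n5 ·f
[4] read 'c'  n5⇒n6
[5] read 'b'  n6⇒n7
[6] read 'b'  n7⇒n8
[7] read 'a'  n8⇒n9  emit P1@[2:7]
[8] read 'a'  n9⇒n28 ·f  emit P6@[4:8]
[9] read 'b'  n28⇒n10 ·f
[10] read 'b'  n10⇒n15
[11] read 'c'  n15⇒n16
[12] read 'a'  n16⇒n29 ·f  emit P7@[11:12]
[13] read 'c'  n29⇒n5 ·f
[14] read 'c'  n5⇒n6
[15] read 'c'  n6⇒n2 ·f
[16] read 'a'  n2⇒n3  emit P0@[14:16],P7@[15:16]
[17] read 'c'  n3⇒n5 ·f
[18] read 'a'  n5⇒n29 ·f  emit P7@[17:18]
[19] read 'b'  n29⇒n10 ·f
[20] read 'b'  n10⇒n15
[21] read 'c'  n15⇒n16
[22] read 'c'  n16⇒n2 ·f
[23] read 'a'  n2⇒n3  emit P0@[21:23],P7@[22:23]
[24] read 'c'  n3⇒n5 ·f
[25] read 'b'  n5⇒n18 ·f
[26] read 'a'  n18⇒n19
[27] read 'b'  n19⇒n20  emit P4@[24:27]
[28] read 'b'  n20⇒n15 ·f
[29] read 'a'  n15⇒n11 ·f
[30] read 'a'  n11⇒n12
[31] read 'c'  n12⇒n13
[32] read 'b'  n13⇒n14  emit P2@[28:32]
[33] read 'c'  n14⇒n21 ·f
[34] read 'b'  n21⇒n22
[35] read 'a'  n22⇒n23
[36] read 'b'  n23⇒n20 ·f  emit P4@[33:36]
[37] read 'b'  n20⇒n15 ·f
[38] read 'a'  n15⇒n11 ·f
[39] read 'a'  n11⇒n12
[40] read 'b'  n12⇒n10 ·f
[41] read 'b'  n10⇒n15
[42] read 'a'  n15⇒n11 ·f
[43] read 'a'  n11⇒n12
[44] read 'c'  n12⇒n13
[45] read 'b'  n13⇒n14  emit P2@[41:45]
[46] read 'a'  n14⇒n19 ·f
[47] read 'b'  n19⇒n20  emit P4@[44:47]
[48] read 'c'  n20⇒n21 ·f
[49] read 'b'  n21⇒n22
[50] read 'a'  n22⇒n23
[51] read 'c'  n23⇒n24
[52] read 'a'  n24⇒n25  emit P5@[47:52],P7@[51:52]
[53] read 'b'  n25⇒n10 ·f
[54] read 'c'  n10⇒n21
[55] read 'a'  n21⇒n29 ·f  emit P7@[54:55]
[56] read 'c'  n29⇒n5 ·f
[57] read 'c'  n5⇒n6
[58] read 'b'  n6⇒n7
[59] read 'a'  n7⇒n19 ·f
[60] read 'b'  n19⇒n20  emit P4@[57:60]
[61] read 'c'  n20⇒n21 ·f
[62] read 'b'  n21⇒n22
[63] read 'b'  n22⇒n26 ·f
[64] read 'a'  n26⇒n27
[65] read 'a'  n27⇒n28  emit P6@[61:65]
[66] read 'c'  n28⇒n13 ·f
[67] read 'a'  n13⇒n29 ·f  emit P7@[66:67]
[68] read 'a'  n29⇒n4 ·f
[69] read 'a'  n4⇒n4 ·f
[70] read 'c'  n4⇒n5
[71] read 'b'  n5⇒n18 ·f
[72] read 'a'  n18⇒n19
[73] read 'c'  n19⇒n5 ·f

Result: [[2,0],[2,7],[7,1],[8,6],[12,7],[16,0],[16,7],[18,7],[23,0],[23,7],[27,4],[32,2],[36,4],[45,2],[47,4],[52,5],[52,7],[55,7],[60,4],[65,6],[67,7]]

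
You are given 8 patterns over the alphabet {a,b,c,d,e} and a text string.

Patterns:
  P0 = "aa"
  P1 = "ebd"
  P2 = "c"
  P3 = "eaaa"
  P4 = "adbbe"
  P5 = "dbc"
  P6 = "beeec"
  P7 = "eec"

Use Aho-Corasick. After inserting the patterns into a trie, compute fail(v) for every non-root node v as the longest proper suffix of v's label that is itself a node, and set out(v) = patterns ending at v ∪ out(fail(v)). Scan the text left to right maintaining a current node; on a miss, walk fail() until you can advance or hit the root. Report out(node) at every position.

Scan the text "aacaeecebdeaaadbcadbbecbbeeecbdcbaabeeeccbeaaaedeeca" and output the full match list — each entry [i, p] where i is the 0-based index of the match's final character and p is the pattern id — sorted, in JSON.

Build automaton:
Trie nodes:
  0='ε' goto a→1 b→17 c→6 d→14 e→3
  1='a' goto a→2 d→10
  2='aa' goto ·  ←P0
  3='e' goto a→7 b→4 e→22
  4='eb' goto d→5
  5='ebd' goto ·  ←P1
  6='c' goto ·  ←P2
  7='ea' goto a→8
  8='eaa' goto a→9
  9='eaaa' goto ·  ←P3
  10='ad' goto b→11
  11='adb' goto b→12
  12='adbb' goto e→13
  13='adbbe' goto ·  ←P4
  14='d' goto b→15
  15='db' goto c→16
  16='dbc' goto ·  ←P5
  17='b' goto e→18
  18='be' goto e→19
  19='bee' goto e→20
  20='beee' goto c→21
  21='beeec' goto ·  ←P6
  22='ee' goto c→23
  23='eec' goto ·  ←P7

BFS fail/out derivation:
  n1('a'): parent n0 fail=0; on 'a' 0 → fail=0;  out ∅∪∅=∅
  n3('e'): parent n0 fail=0; on 'e' 0 → fail=0;  out ∅∪∅=∅
  n6('c'): parent n0 fail=0; on 'c' 0 → fail=0;  out {2}∪∅={2}
  n14('d'): parent n0 fail=0; on 'd' 0 → fail=0;  out ∅∪∅=∅
  n17('b'): parent n0 fail=0; on 'b' 0 → fail=0;  out ∅∪∅=∅
  n2('aa'): parent n1 fail=0; on 'a' 0 → fail=1;  out {0}∪∅={0}
  n4('eb'): parent n3 fail=0; on 'b' 0 → fail=17;  out ∅∪∅=∅
  n7('ea'): parent n3 fail=0; on 'a' 0 → fail=1;  out ∅∪∅=∅
  n10('ad'): parent n1 fail=0; on 'd' 0 → fail=14;  out ∅∪∅=∅
  n15('db'): parent n14 fail=0; on 'b' 0 → fail=17;  out ∅∪∅=∅
  n18('be'): parent n17 fail=0; on 'e' 0 → fail=3;  out ∅∪∅=∅
  n22('ee'): parent n3 fail=0; on 'e' 0 → fail=3;  out ∅∪∅=∅
  n5('ebd'): parent n4 fail=17; on 'd' 17→0 → fail=14;  out {1}∪∅={1}
  n8('eaa'): parent n7 fail=1; on 'a' 1 → fail=2;  out ∅∪{0}={0}
  n11('adb'): parent n10 fail=14; on 'b' 14 → fail=15;  out ∅∪∅=∅
  n16('dbc'): parent n15 fail=17; on 'c' 17→0 → fail=6;  out {5}∪{2}={2,5}
  n19('bee'): parent n18 fail=3; on 'e' 3 → fail=22;  out ∅∪∅=∅
  n23('eec'): parent n22 fail=3; on 'c' 3→0 → fail=6;  out {7}∪{2}={2,7}
  n9('eaaa'): parent n8 fail=2; on 'a' 2→1 → fail=2;  out {3}∪{0}={0,3}
  n12('adbb'): parent n11 fail=15; on 'b' 15→17→0 → fail=17;  out ∅∪∅=∅
  n20('beee'): parent n19 fail=22; on 'e' 22→3 → fail=22;  out ∅∪∅=∅
  n13('adbbe'): parent n12 fail=17; on 'e' 17 → fail=18;  out {4}∪∅={4}
  n21('beeec'): parent n20 fail=22; on 'c' 22 → fail=23;  out {6}∪{2,7}={2,6,7}

Scan:
pos 0 'a': at 1
pos 1 'a': at 2  → match P0@[0:1]
pos 2 'c': at 6 (fail-walked)  → match P2@[2:2]
pos 3 'a': at 1 (fail-walked)
pos 4 'e': at 3 (fail-walked)
pos 5 'e': at 22
pos 6 'c': at 23  → match P2@[6:6],P7@[4:6]
pos 7 'e': at 3 (fail-walked)
pos 8 'b': at 4
pos 9 'd': at 5  → match P1@[7:9]
pos 10 'e': at 3 (fail-walked)
pos 11 'a': at 7
pos 12 'a': at 8  → match P0@[11:12]
pos 13 'a': at 9  → match P0@[12:13],P3@[10:13]
pos 14 'd': at 10 (fail-walked)
pos 15 'b': at 11
pos 16 'c': at 16 (fail-walked)  → match P2@[16:16],P5@[14:16]
pos 17 'a': at 1 (fail-walked)
pos 18 'd': at 10
pos 19 'b': at 11
pos 20 'b': at 12
pos 21 'e': at 13  → match P4@[17:21]
pos 22 'c': at 6 (fail-walked)  → match P2@[22:22]
pos 23 'b': at 17 (fail-walked)
pos 24 'b': at 17 (fail-walked)
pos 25 'e': at 18
pos 26 'e': at 19
pos 27 'e': at 20
pos 28 'c': at 21  → match P2@[28:28],P6@[24:28],P7@[26:28]
pos 29 'b': at 17 (fail-walked)
pos 30 'd': at 14 (fail-walked)
pos 31 'c': at 6 (fail-walked)  → match P2@[31:31]
pos 32 'b': at 17 (fail-walked)
pos 33 'a': at 1 (fail-walked)
pos 34 'a': at 2  → match P0@[33:34]
pos 35 'b': at 17 (fail-walked)
pos 36 'e': at 18
pos 37 'e': at 19
pos 38 'e': at 20
pos 39 'c': at 21  → match P2@[39:39],P6@[35:39],P7@[37:39]
pos 40 'c': at 6 (fail-walked)  → match P2@[40:40]
pos 41 'b': at 17 (fail-walked)
pos 42 'e': at 18
pos 43 'a': at 7 (fail-walked)
pos 44 'a': at 8  → match P0@[43:44]
pos 45 'a': at 9  → match P0@[44:45],P3@[42:45]
pos 46 'e': at 3 (fail-walked)
pos 47 'd': at 14 (fail-walked)
pos 48 'e': at 3 (fail-walked)
pos 49 'e': at 22
pos 50 'c': at 23  → match P2@[50:50],P7@[48:50]
pos 51 'a': at 1 (fail-walked)

Result: [[1,0],[2,2],[6,2],[6,7],[9,1],[12,0],[13,0],[13,3],[16,2],[16,5],[21,4],[22,2],[28,2],[28,6],[28,7],[31,2],[34,0],[39,2],[39,6],[39,7],[40,2],[44,0],[45,0],[45,3],[50,2],[50,7]]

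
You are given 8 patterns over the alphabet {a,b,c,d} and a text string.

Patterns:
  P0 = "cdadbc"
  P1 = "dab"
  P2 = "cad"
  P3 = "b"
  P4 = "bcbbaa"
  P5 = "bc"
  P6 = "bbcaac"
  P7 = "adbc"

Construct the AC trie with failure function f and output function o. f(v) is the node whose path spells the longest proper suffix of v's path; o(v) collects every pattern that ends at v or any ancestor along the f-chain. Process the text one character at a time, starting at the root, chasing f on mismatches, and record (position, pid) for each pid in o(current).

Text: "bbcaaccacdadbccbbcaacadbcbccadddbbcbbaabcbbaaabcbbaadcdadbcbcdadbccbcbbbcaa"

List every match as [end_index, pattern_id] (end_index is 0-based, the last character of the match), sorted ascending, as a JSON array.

Build automaton:
Trie nodes:
  n0 'ε': a→23 b→12 c→1 d→7
  n1 'c': a→10 d→2
  n2 'cd': a→3
  n3 'cda': d→4
  n4 'cdad': b→5
  n5 'cdadb': c→6
  n6 'cdadbc': ·  ←P0
  n7 'd': a→8
  n8 'da': b→9
  n9 'dab': ·  ←P1
  n10 'ca': d→11
  n11 'cad': ·  ←P2
  n12 'b': b→18 c→13  ←P3
  n13 'bc': b→14  ←P5
  n14 'bcb': b→15
  n15 'bcbb': a→16
  n16 'bcbba': a→17
  n17 'bcbbaa': ·  ←P4
  n18 'bb': c→19
  n19 'bbc': a→20
  n20 'bbca': a→21
  n21 'bbcaa': c→22
  n22 'bbcaac': ·  ←P6
  n23 'a': d→24
  n24 'ad': b→25
  n25 'adb': c→26
  n26 'adbc': ·  ←P7

BFS fail/out derivation:
  fail(1) 'c': from fail(0)=0 chase 'c': 0 ⇒ 0;  out=∅∪out(0)=∅
  fail(7) 'd': from fail(0)=0 chase 'd': 0 ⇒ 0;  out=∅∪out(0)=∅
  fail(12) 'b': from fail(0)=0 chase 'b': 0 ⇒ 0;  out={3}∪out(0)={3}
  fail(23) 'a': from fail(0)=0 chase 'a': 0 ⇒ 0;  out=∅∪out(0)=∅
  fail(2) 'cd': from fail(1)=0 chase 'd': 0 ⇒ 7;  out=∅∪out(7)=∅
  fail(8) 'da': from fail(7)=0 chase 'a': 0 ⇒ 23;  out=∅∪out(23)=∅
  fail(10) 'ca': from fail(1)=0 chase 'a': 0 ⇒ 23;  out=∅∪out(23)=∅
  fail(13) 'bc': from fail(12)=0 chase 'c': 0 ⇒ 1;  out={5}∪out(1)={5}
  fail(18) 'bb': from fail(12)=0 chase 'b': 0 ⇒ 12;  out=∅∪out(12)={3}
  fail(24) 'ad': from fail(23)=0 chase 'd': 0 ⇒ 7;  out=∅∪out(7)=∅
  fail(3) 'cda': from fail(2)=7 chase 'a': 7 ⇒ 8;  out=∅∪out(8)=∅
  fail(9) 'dab': from fail(8)=23 chase 'b': 23→0 ⇒ 12;  out={1}∪out(12)={1,3}
  fail(11) 'cad': from fail(10)=23 chase 'd': 23 ⇒ 24;  out={2}∪out(24)={2}
  fail(14) 'bcb': from fail(13)=1 chase 'b': 1→0 ⇒ 12;  out=∅∪out(12)={3}
  fail(19) 'bbc': from fail(18)=12 chase 'c': 12 ⇒ 13;  out=∅∪out(13)={5}
  fail(25) 'adb': from fail(24)=7 chase 'b': 7→0 ⇒ 12;  out=∅∪out(12)={3}
  fail(4) 'cdad': from fail(3)=8 chase 'd': 8→23 ⇒ 24;  out=∅∪out(24)=∅
  fail(15) 'bcbb': from fail(14)=12 chase 'b': 12 ⇒ 18;  out=∅∪out(18)={3}
  fail(20) 'bbca': from fail(19)=13 chase 'a': 13→1 ⇒ 10;  out=∅∪out(10)=∅
  fail(26) 'adbc': from fail(25)=12 chase 'c': 12 ⇒ 13;  out={7}∪out(13)={5,7}
  fail(5) 'cdadb': from fail(4)=24 chase 'b': 24 ⇒ 25;  out=∅∪out(25)={3}
  fail(16) 'bcbba': from fail(15)=18 chase 'a': 18→12→0 ⇒ 23;  out=∅∪out(23)=∅
  fail(21) 'bbcaa': from fail(20)=10 chase 'a': 10→23→0 ⇒ 23;  out=∅∪out(23)=∅
  fail(6) 'cdadbc': from fail(5)=25 chase 'c': 25 ⇒ 26;  out={0}∪out(26)={0,5,7}
  fail(17) 'bcbbaa': from fail(16)=23 chase 'a': 23→0 ⇒ 23;  out={4}∪out(23)={4}
  fail(22) 'bbcaac': from fail(21)=23 chase 'c': 23→0 ⇒ 1;  out={6}∪out(1)={6}

Text stream:
[0] read 'b'  n0⇒n12  → match P3@[0:0]
[1] read 'b'  n12⇒n18  → match P3@[1:1]
[2] read 'c'  n18⇒n19  → match P5@[1:2]
[3] read 'a'  n19⇒n20
[4] read 'a'  n20⇒n21
[5] read 'c'  n21⇒n22  → match P6@[0:5]
[6] read 'c'  n22⇒n1 (fail-walked)
[7] read 'a'  n1⇒n10
[8] read 'c'  n10⇒n1 (fail-walked)
[9] read 'd'  n1⇒n2
[10] read 'a'  n2⇒n3
[11] read 'd'  n3⇒n4
[12] read 'b'  n4⇒n5  → match P3@[12:12]
[13] read 'c'  n5⇒n6  → match P0@[8:13],P5@[12:13],P7@[10:13]
[14] read 'c'  n6⇒n1 (fail-walked)
[15] read 'b'  n1⇒n12 (fail-walked)  → match P3@[15:15]
[16] read 'b'  n12⇒n18  → match P3@[16:16]
[17] read 'c'  n18⇒n19  → match P5@[16:17]
[18] read 'a'  n19⇒n20
[19] read 'a'  n20⇒n21
[20] read 'c'  n21⇒n22  → match P6@[15:20]
[21] read 'a'  n22⇒n10 (fail-walked)
[22] read 'd'  n10⇒n11  → match P2@[20:22]
[23] read 'b'  n11⇒n25 (fail-walked)  → match P3@[23:23]
[24] read 'c'  n25⇒n26  → match P5@[23:24],P7@[21:24]
[25] read 'b'  n26⇒n14 (fail-walked)  → match P3@[25:25]
[26] read 'c'  n14⇒n13 (fail-walked)  → match P5@[25:26]
[27] read 'c'  n13⇒n1 (fail-walked)
[28] read 'a'  n1⇒n10
[29] read 'd'  n10⇒n11  → match P2@[27:29]
[30] read 'd'  n11⇒n7 (fail-walked)
[31] read 'd'  n7⇒n7 (fail-walked)
[32] read 'b'  n7⇒n12 (fail-walked)  → match P3@[32:32]
[33] read 'b'  n12⇒n18  → match P3@[33:33]
[34] read 'c'  n18⇒n19  → match P5@[33:34]
[35] read 'b'  n19⇒n14 (fail-walked)  → match P3@[35:35]
[36] read 'b'  n14⇒n15  → match P3@[36:36]
[37] read 'a'  n15⇒n16
[38] read 'a'  n16⇒n17  → match P4@[33:38]
[39] read 'b'  n17⇒n12 (fail-walked)  → match P3@[39:39]
[40] read 'c'  n12⇒n13  → match P5@[39:40]
[41] read 'b'  n13⇒n14  → match P3@[41:41]
[42] read 'b'  n14⇒n15  → match P3@[42:42]
[43] read 'a'  n15⇒n16
[44] read 'a'  n16⇒n17  → match P4@[39:44]
[45] read 'a'  n17⇒n23 (fail-walked)
[46] read 'b'  n23⇒n12 (fail-walked)  → match P3@[46:46]
[47] read 'c'  n12⇒n13  → match P5@[46:47]
[48] read 'b'  n13⇒n14  → match P3@[48:48]
[49] read 'b'  n14⇒n15  → match P3@[49:49]
[50] read 'a'  n15⇒n16
[51] read 'a'  n16⇒n17  → match P4@[46:51]
[52] read 'd'  n17⇒n24 (fail-walked)
[53] read 'c'  n24⇒n1 (fail-walked)
[54] read 'd'  n1⇒n2
[55] read 'a'  n2⇒n3
[56] read 'd'  n3⇒n4
[57] read 'b'  n4⇒n5  → match P3@[57:57]
[58] read 'c'  n5⇒n6  → match P0@[53:58],P5@[57:58],P7@[55:58]
[59] read 'b'  n6⇒n14 (fail-walked)  → match P3@[59:59]
[60] read 'c'  n14⇒n13 (fail-walked)  → match P5@[59:60]
[61] read 'd'  n13⇒n2 (fail-walked)
[62] read 'a'  n2⇒n3
[63] read 'd'  n3⇒n4
[64] read 'b'  n4⇒n5  → match P3@[64:64]
[65] read 'c'  n5⇒n6  → match P0@[60:65],P5@[64:65],P7@[62:65]
[66] read 'c'  n6⇒n1 (fail-walked)
[67] read 'b'  n1⇒n12 (fail-walked)  → match P3@[67:67]
[68] read 'c'  n12⇒n13  → match P5@[67:68]
[69] read 'b'  n13⇒n14  → match P3@[69:69]
[70] read 'b'  n14⇒n15  → match P3@[70:70]
[71] read 'b'  n15⇒n18 (fail-walked)  → match P3@[71:71]
[72] read 'c'  n18⇒n19  → match P5@[71:72]
[73] read 'a'  n19⇒n20
[74] read 'a'  n20⇒n21

Result: [[0,3],[1,3],[2,5],[5,6],[12,3],[13,0],[13,5],[13,7],[15,3],[16,3],[17,5],[20,6],[22,2],[23,3],[24,5],[24,7],[25,3],[26,5],[29,2],[32,3],[33,3],[34,5],[35,3],[36,3],[38,4],[39,3],[40,5],[41,3],[42,3],[44,4],[46,3],[47,5],[48,3],[49,3],[51,4],[57,3],[58,0],[58,5],[58,7],[59,3],[60,5],[64,3],[65,0],[65,5],[65,7],[67,3],[68,5],[69,3],[70,3],[71,3],[72,5]]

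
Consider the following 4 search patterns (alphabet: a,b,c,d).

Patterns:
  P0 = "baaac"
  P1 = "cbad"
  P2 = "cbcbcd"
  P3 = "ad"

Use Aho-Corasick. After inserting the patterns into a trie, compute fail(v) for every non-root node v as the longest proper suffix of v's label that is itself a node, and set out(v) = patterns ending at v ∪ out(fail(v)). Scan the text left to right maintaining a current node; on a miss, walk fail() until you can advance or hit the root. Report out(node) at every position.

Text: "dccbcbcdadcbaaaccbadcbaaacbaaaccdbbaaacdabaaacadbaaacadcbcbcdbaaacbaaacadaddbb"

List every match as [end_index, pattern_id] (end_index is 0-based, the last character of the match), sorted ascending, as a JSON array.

Build:
Trie nodes:
  n0 'ε': a→14 b→1 c→6
  n1 'b': a→2
  n2 'ba': a→3
  n3 'baa': a→4
  n4 'baaa': c→5
  n5 'baaac': ·  ←P0
  n6 'c': b→7
  n7 'cb': a→8 c→10
  n8 'cba': d→9
  n9 'cbad': ·  ←P1
  n10 'cbc': b→11
  n11 'cbcb': c→12
  n12 'cbcbc': d→13
  n13 'cbcbcd': ·  ←P2
  n14 'a': d→15
  n15 'ad': ·  ←P3

BFS fail/out derivation:
  fail(1) 'b': from fail(0)=0 chase 'b': 0 ⇒ 0;  out=∅∪out(0)=∅
  fail(6) 'c': from fail(0)=0 chase 'c': 0 ⇒ 0;  out=∅∪out(0)=∅
  fail(14) 'a': from fail(0)=0 chase 'a': 0 ⇒ 0;  out=∅∪out(0)=∅
  fail(2) 'ba': from fail(1)=0 chase 'a': 0 ⇒ 14;  out=∅∪out(14)=∅
  fail(7) 'cb': from fail(6)=0 chase 'b': 0 ⇒ 1;  out=∅∪out(1)=∅
  fail(15) 'ad': from fail(14)=0 chase 'd': 0 ⇒ 0;  out={3}∪out(0)={3}
  fail(3) 'baa': from fail(2)=14 chase 'a': 14→0 ⇒ 14;  out=∅∪out(14)=∅
  fail(8) 'cba': from fail(7)=1 chase 'a': 1 ⇒ 2;  out=∅∪out(2)=∅
  fail(10) 'cbc': from fail(7)=1 chase 'c': 1→0 ⇒ 6;  out=∅∪out(6)=∅
  fail(4) 'baaa': from fail(3)=14 chase 'a': 14→0 ⇒ 14;  out=∅∪out(14)=∅
  fail(9) 'cbad': from fail(8)=2 chase 'd': 2→14 ⇒ 15;  out={1}∪out(15)={1,3}
  fail(11) 'cbcb': from fail(10)=6 chase 'b': 6 ⇒ 7;  out=∅∪out(7)=∅
  fail(5) 'baaac': from fail(4)=14 chase 'c': 14→0 ⇒ 6;  out={0}∪out(6)={0}
  fail(12) 'cbcbc': from fail(11)=7 chase 'c': 7 ⇒ 10;  out=∅∪out(10)=∅
  fail(13) 'cbcbcd': from fail(12)=10 chase 'd': 10→6→0 ⇒ 0;  out={2}∪out(0)={2}

Text stream:
pos 0 'd': at 0
pos 1 'c': at 6
pos 2 'c': at 6 (fail-walked)
pos 3 'b': at 7
pos 4 'c': at 10
pos 5 'b': at 11
pos 6 'c': at 12
pos 7 'd': at 13  ** P2@[2:7]
pos 8 'a': at 14 (fail-walked)
pos 9 'd': at 15  ** P3@[8:9]
pos 10 'c': at 6 (fail-walked)
pos 11 'b': at 7
pos 12 'a': at 8
pos 13 'a': at 3 (fail-walked)
pos 14 'a': at 4
pos 15 'c': at 5  ** P0@[11:15]
pos 16 'c': at 6 (fail-walked)
pos 17 'b': at 7
pos 18 'a': at 8
pos 19 'd': at 9  ** P1@[16:19],P3@[18:19]
pos 20 'c': at 6 (fail-walked)
pos 21 'b': at 7
pos 22 'a': at 8
pos 23 'a': at 3 (fail-walked)
pos 24 'a': at 4
pos 25 'c': at 5  ** P0@[21:25]
pos 26 'b': at 7 (fail-walked)
pos 27 'a': at 8
pos 28 'a': at 3 (fail-walked)
pos 29 'a': at 4
pos 30 'c': at 5  ** P0@[26:30]
pos 31 'c': at 6 (fail-walked)
pos 32 'd': at 0 (fail-walked)
pos 33 'b': at 1
pos 34 'b': at 1 (fail-walked)
pos 35 'a': at 2
pos 36 'a': at 3
pos 37 'a': at 4
pos 38 'c': at 5  ** P0@[34:38]
pos 39 'd': at 0 (fail-walked)
pos 40 'a': at 14
pos 41 'b': at 1 (fail-walked)
pos 42 'a': at 2
pos 43 'a': at 3
pos 44 'a': at 4
pos 45 'c': at 5  ** P0@[41:45]
pos 46 'a': at 14 (fail-walked)
pos 47 'd': at 15  ** P3@[46:47]
pos 48 'b': at 1 (fail-walked)
pos 49 'a': at 2
pos 50 'a': at 3
pos 51 'a': at 4
pos 52 'c': at 5  ** P0@[48:52]
pos 53 'a': at 14 (fail-walked)
pos 54 'd': at 15  ** P3@[53:54]
pos 55 'c': at 6 (fail-walked)
pos 56 'b': at 7
pos 57 'c': at 10
pos 58 'b': at 11
pos 59 'c': at 12
pos 60 'd': at 13  ** P2@[55:60]
pos 61 'b': at 1 (fail-walked)
pos 62 'a': at 2
pos 63 'a': at 3
pos 64 'a': at 4
pos 65 'c': at 5  ** P0@[61:65]
pos 66 'b': at 7 (fail-walked)
pos 67 'a': at 8
pos 68 'a': at 3 (fail-walked)
pos 69 'a': at 4
pos 70 'c': at 5  ** P0@[66:70]
pos 71 'a': at 14 (fail-walked)
pos 72 'd': at 15  ** P3@[71:72]
pos 73 'a': at 14 (fail-walked)
pos 74 'd': at 15  ** P3@[73:74]
pos 75 'd': at 0 (fail-walked)
pos 76 'b': at 1
pos 77 'b': at 1 (fail-walked)

Matches: [[7,2],[9,3],[15,0],[19,1],[19,3],[25,0],[30,0],[38,0],[45,0],[47,3],[52,0],[54,3],[60,2],[65,0],[70,0],[72,3],[74,3]]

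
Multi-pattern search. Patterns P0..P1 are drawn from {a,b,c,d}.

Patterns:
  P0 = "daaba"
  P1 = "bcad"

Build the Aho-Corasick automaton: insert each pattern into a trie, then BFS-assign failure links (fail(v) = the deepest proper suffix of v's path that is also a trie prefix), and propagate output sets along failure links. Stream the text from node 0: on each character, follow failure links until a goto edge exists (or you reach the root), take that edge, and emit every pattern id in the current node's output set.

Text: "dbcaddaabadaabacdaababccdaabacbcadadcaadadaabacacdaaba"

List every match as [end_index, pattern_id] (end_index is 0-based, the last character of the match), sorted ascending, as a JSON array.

Construct AC machine:
Trie (insert patterns):
  0='ε' goto b→6 d→1
  1='d' goto a→2
  2='da' goto a→3
  3='daa' goto b→4
  4='daab' goto a→5
  5='daaba' goto ·  ←P0
  6='b' goto c→7
  7='bc' goto a→8
  8='bca' goto d→9
  9='bcad' goto ·  ←P1

Failure links (BFS by depth):
  n1('d'): parent n0 fail=0; on 'd' 0 → fail=0;  out ∅∪∅=∅
  n6('b'): parent n0 fail=0; on 'b' 0 → fail=0;  out ∅∪∅=∅
  n2('da'): parent n1 fail=0; on 'a' 0 → fail=0;  out ∅∪∅=∅
  n7('bc'): parent n6 fail=0; on 'c' 0 → fail=0;  out ∅∪∅=∅
  n3('daa'): parent n2 fail=0; on 'a' 0 → fail=0;  out ∅∪∅=∅
  n8('bca'): parent n7 fail=0; on 'a' 0 → fail=0;  out ∅∪∅=∅
  n4('daab'): parent n3 fail=0; on 'b' 0 → fail=6;  out ∅∪∅=∅
  n9('bcad'): parent n8 fail=0; on 'd' 0 → fail=1;  out {1}∪∅={1}
  n5('daaba'): parent n4 fail=6; on 'a' 6→0 → fail=0;  out {0}∪∅={0}

Scan:
i=0 'd': node 0→1
i=1 'b': node 1→6 (fail-walked)
i=2 'c': node 6→7
i=3 'a': node 7→8
i=4 'd': node 8→9  emit P1@[1:4]
i=5 'd': node 9→1 (fail-walked)
i=6 'a': node 1→2
i=7 'a': node 2→3
i=8 'b': node 3→4
i=9 'a': node 4→5  emit P0@[5:9]
i=10 'd': node 5→1 (fail-walked)
i=11 'a': node 1→2
i=12 'a': node 2→3
i=13 'b': node 3→4
i=14 'a': node 4→5  emit P0@[10:14]
i=15 'c': node 5→0 (fail-walked)
i=16 'd': node 0→1
i=17 'a': node 1→2
i=18 'a': node 2→3
i=19 'b': node 3→4
i=20 'a': node 4→5  emit P0@[16:20]
i=21 'b': node 5→6 (fail-walked)
i=22 'c': node 6→7
i=23 'c': node 7→0 (fail-walked)
i=24 'd': node 0→1
i=25 'a': node 1→2
i=26 'a': node 2→3
i=27 'b': node 3→4
i=28 'a': node 4→5  emit P0@[24:28]
i=29 'c': node 5→0 (fail-walked)
i=30 'b': node 0→6
i=31 'c': node 6→7
i=32 'a': node 7→8
i=33 'd': node 8→9  emit P1@[30:33]
i=34 'a': node 9→2 (fail-walked)
i=35 'd': node 2→1 (fail-walked)
i=36 'c': node 1→0 (fail-walked)
i=37 'a': node 0→0
i=38 'a': node 0→0
i=39 'd': node 0→1
i=40 'a': node 1→2
i=41 'd': node 2→1 (fail-walked)
i=42 'a': node 1→2
i=43 'a': node 2→3
i=44 'b': node 3→4
i=45 'a': node 4→5  emit P0@[41:45]
i=46 'c': node 5→0 (fail-walked)
i=47 'a': node 0→0
i=48 'c': node 0→0
i=49 'd': node 0→1
i=50 'a': node 1→2
i=51 'a': node 2→3
i=52 'b': node 3→4
i=53 'a': node 4→5  emit P0@[49:53]

All matches (sorted): [[4,1],[9,0],[14,0],[20,0],[28,0],[33,1],[45,0],[53,0]]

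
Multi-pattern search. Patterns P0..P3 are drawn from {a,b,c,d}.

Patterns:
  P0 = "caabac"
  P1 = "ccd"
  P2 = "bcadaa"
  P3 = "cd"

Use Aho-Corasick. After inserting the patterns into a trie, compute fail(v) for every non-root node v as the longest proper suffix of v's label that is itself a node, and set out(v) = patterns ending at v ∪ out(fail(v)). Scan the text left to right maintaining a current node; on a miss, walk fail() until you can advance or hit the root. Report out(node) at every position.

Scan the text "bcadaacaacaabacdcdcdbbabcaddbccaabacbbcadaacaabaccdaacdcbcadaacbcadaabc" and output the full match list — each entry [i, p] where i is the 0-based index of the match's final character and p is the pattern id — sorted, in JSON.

Build:
Trie nodes:
  n0 'ε': b→9 c→1
  n1 'c': a→2 c→7 d→15
  n2 'ca': a→3
  n3 'caa': b→4
  n4 'caab': a→5
  n5 'caaba': c→6
  n6 'caabac': ·  ←P0
  n7 'cc': d→8
  n8 'ccd': ·  ←P1
  n9 'b': c→10
  n10 'bc': a→11
  n11 'bca': d→12
  n12 'bcad': a→13
  n13 'bcada': a→14
  n14 'bcadaa': ·  ←P2
  n15 'cd': ·  ←P3

Failure links (BFS by depth):
  n1('c'): parent n0 fail=0; on 'c' 0 → fail=0;  out ∅∪∅=∅
  n9('b'): parent n0 fail=0; on 'b' 0 → fail=0;  out ∅∪∅=∅
  n2('ca'): parent n1 fail=0; on 'a' 0 → fail=0;  out ∅∪∅=∅
  n7('cc'): parent n1 fail=0; on 'c' 0 → fail=1;  out ∅∪∅=∅
  n10('bc'): parent n9 fail=0; on 'c' 0 → fail=1;  out ∅∪∅=∅
  n15('cd'): parent n1 fail=0; on 'd' 0 → fail=0;  out {3}∪∅={3}
  n3('caa'): parent n2 fail=0; on 'a' 0 → fail=0;  out ∅∪∅=∅
  n8('ccd'): parent n7 fail=1; on 'd' 1 → fail=15;  out {1}∪{3}={1,3}
  n11('bca'): parent n10 fail=1; on 'a' 1 → fail=2;  out ∅∪∅=∅
  n4('caab'): parent n3 fail=0; on 'b' 0 → fail=9;  out ∅∪∅=∅
  n12('bcad'): parent n11 fail=2; on 'd' 2→0 → fail=0;  out ∅∪∅=∅
  n5('caaba'): parent n4 fail=9; on 'a' 9→0 → fail=0;  out ∅∪∅=∅
  n13('bcada'): parent n12 fail=0; on 'a' 0 → fail=0;  out ∅∪∅=∅
  n6('caabac'): parent n5 fail=0; on 'c' 0 → fail=1;  out {0}∪∅={0}
  n14('bcadaa'): parent n13 fail=0; on 'a' 0 → fail=0;  out {2}∪∅={2}

Text stream:
pos 0 'b': at 9
pos 1 'c': at 10
pos 2 'a': at 11
pos 3 'd': at 12
pos 4 'a': at 13
pos 5 'a': at 14  ** P2@[0:5]
pos 6 'c': at 1 (via fail)
pos 7 'a': at 2
pos 8 'a': at 3
pos 9 'c': at 1 (via fail)
pos 10 'a': at 2
pos 11 'a': at 3
pos 12 'b': at 4
pos 13 'a': at 5
pos 14 'c': at 6  ** P0@[9:14]
pos 15 'd': at 15 (via fail)  ** P3@[14:15]
pos 16 'c': at 1 (via fail)
pos 17 'd': at 15  ** P3@[16:17]
pos 18 'c': at 1 (via fail)
pos 19 'd': at 15  ** P3@[18:19]
pos 20 'b': at 9 (via fail)
pos 21 'b': at 9 (via fail)
pos 22 'a': at 0 (via fail)
pos 23 'b': at 9
pos 24 'c': at 10
pos 25 'a': at 11
pos 26 'd': at 12
pos 27 'd': at 0 (via fail)
pos 28 'b': at 9
pos 29 'c': at 10
pos 30 'c': at 7 (via fail)
pos 31 'a': at 2 (via fail)
pos 32 'a': at 3
pos 33 'b': at 4
pos 34 'a': at 5
pos 35 'c': at 6  ** P0@[30:35]
pos 36 'b': at 9 (via fail)
pos 37 'b': at 9 (via fail)
pos 38 'c': at 10
pos 39 'a': at 11
pos 40 'd': at 12
pos 41 'a': at 13
pos 42 'a': at 14  ** P2@[37:42]
pos 43 'c': at 1 (via fail)
pos 44 'a': at 2
pos 45 'a': at 3
pos 46 'b': at 4
pos 47 'a': at 5
pos 48 'c': at 6  ** P0@[43:48]
pos 49 'c': at 7 (via fail)
pos 50 'd': at 8  ** P1@[48:50],P3@[49:50]
pos 51 'a': at 0 (via fail)
pos 52 'a': at 0
pos 53 'c': at 1
pos 54 'd': at 15  ** P3@[53:54]
pos 55 'c': at 1 (via fail)
pos 56 'b': at 9 (via fail)
pos 57 'c': at 10
pos 58 'a': at 11
pos 59 'd': at 12
pos 60 'a': at 13
pos 61 'a': at 14  ** P2@[56:61]
pos 62 'c': at 1 (via fail)
pos 63 'b': at 9 (via fail)
pos 64 'c': at 10
pos 65 'a': at 11
pos 66 'd': at 12
pos 67 'a': at 13
pos 68 'a': at 14  ** P2@[63:68]
pos 69 'b': at 9 (via fail)
pos 70 'c': at 10

Matches: [[5,2],[14,0],[15,3],[17,3],[19,3],[35,0],[42,2],[48,0],[50,1],[50,3],[54,3],[61,2],[68,2]]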